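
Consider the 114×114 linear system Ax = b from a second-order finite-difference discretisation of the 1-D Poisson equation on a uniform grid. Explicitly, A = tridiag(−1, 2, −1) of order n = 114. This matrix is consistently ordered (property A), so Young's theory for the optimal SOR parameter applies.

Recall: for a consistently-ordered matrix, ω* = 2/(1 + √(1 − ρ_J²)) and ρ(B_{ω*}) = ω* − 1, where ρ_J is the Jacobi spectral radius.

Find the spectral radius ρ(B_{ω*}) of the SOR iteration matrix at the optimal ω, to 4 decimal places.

[ρ_J] n=114: ρ(B_J) = cos(π/(n+1)) = cos(π/115) = 0.9996.
√(1 − cos²(π/115)) = sin(π/115) ≈ 0.02731.
ω* = 2/(1 + 0.02731) = 2/1.02731 = 1.9468.
At ω = 1.9468 every |λ(B_ω)| = ω−1, so ρ_SOR = 0.9468.

ρ_SOR = 0.9468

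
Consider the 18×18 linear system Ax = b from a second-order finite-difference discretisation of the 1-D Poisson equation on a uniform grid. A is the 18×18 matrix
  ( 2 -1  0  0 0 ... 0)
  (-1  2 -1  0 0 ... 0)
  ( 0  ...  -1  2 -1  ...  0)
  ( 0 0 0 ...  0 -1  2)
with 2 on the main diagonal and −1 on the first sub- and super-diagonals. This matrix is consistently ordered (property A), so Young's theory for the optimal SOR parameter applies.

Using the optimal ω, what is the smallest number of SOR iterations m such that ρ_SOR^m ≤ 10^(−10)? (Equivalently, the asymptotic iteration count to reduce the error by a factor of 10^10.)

m = 70

½·tridiag(1,0,1) at n=18: λ_k = cos(kπ/19); max |λ| at k=1 ⇒ ρ_J = cos(π/19) ≈ 0.9863613.
√(1−ρ_J²) simplifies to sin(π/19) = 0.1645946.
Then 2/(1+√(1−ρ_J²)) = 2/(1+0.1645946); ω* = 2/1.1645946 = 1.7173358.
At ω = 1.7173358 every |λ(B_ω)| = ω−1, so ρ_SOR = 0.7173358.
10·ln10 = 23.0259; −ln(0.7173358) = 0.332211; m = ⌈23.0259/0.332211⌉ = ⌈69.311⌉ = 70.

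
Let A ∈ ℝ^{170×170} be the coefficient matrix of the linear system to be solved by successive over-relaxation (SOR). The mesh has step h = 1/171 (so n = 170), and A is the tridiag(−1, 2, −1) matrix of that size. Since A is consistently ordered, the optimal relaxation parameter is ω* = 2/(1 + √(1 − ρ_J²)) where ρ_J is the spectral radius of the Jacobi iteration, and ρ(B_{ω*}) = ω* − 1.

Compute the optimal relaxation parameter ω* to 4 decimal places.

ω* = 1.9639

n=170: λ(B_J) = 1 − λ(A)/2 = cos(kπ/171); k=1 gives ρ_J = 0.9998.
√(1−ρ_J²) = |sin(π/171)| = 0.01837
Then 2/(1+√(1−ρ_J²)) = 2/(1+0.01837); ω* = 2/1.01837 = 1.9639.
[ρ_SOR] ω* − 1 = 0.9639.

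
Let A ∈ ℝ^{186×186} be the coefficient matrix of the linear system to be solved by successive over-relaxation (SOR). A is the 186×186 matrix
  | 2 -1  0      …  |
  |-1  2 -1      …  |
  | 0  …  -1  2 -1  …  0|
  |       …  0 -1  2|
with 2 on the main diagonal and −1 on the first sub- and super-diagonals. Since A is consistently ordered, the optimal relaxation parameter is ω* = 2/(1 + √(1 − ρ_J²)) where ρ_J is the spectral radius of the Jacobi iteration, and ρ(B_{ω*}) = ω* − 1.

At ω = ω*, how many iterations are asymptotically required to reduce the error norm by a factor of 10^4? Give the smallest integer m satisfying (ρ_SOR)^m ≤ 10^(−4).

With n=186, ρ(Jacobi) = cos(π/187) = 0.9998589.
√(1−ρ_J²) simplifies to sin(π/187) = 0.0167992.
ω* = 2/(1 + 0.0167992) = 2/1.0167992 = 1.9669567.
At ω = 1.9669567 every |λ(B_ω)| = ω−1, so ρ_SOR = 0.9669567.
Need (0.9669567)^m ≤ 10^(−4): m ≥ 4·ln10/|ln 0.9669567| = 9.21034/0.0336016 = 274.104 ⇒ m = 275.

m = 275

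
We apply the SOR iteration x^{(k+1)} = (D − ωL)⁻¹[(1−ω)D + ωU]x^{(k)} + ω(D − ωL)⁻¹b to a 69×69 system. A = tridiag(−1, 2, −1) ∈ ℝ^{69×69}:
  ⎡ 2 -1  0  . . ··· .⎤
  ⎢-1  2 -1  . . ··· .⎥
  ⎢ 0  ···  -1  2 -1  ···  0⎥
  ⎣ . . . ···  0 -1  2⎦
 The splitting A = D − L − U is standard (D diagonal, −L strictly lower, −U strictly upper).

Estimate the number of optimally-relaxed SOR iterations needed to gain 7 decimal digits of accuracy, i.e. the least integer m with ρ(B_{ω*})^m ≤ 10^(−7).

m = 180

½·tridiag(1,0,1) at n=69: λ_k = cos(kπ/70); max |λ| at k=1 ⇒ ρ_J = cos(π/70) ≈ 0.9989931.
√(1−ρ_J²) = |sin(π/70)| = 0.0448648
ω* = 2/(1+0.0448648) = 1.9141232
At ω = 1.9141232 every |λ(B_ω)| = ω−1, so ρ_SOR = 0.9141232.
ρ_SOR^m ≤ 10^(−7) ⇔ m ≥ 7·ln10/(−ln 0.9141232) = 16.1181/0.0897899 = 179.509; m = ⌈179.509⌉ = 180.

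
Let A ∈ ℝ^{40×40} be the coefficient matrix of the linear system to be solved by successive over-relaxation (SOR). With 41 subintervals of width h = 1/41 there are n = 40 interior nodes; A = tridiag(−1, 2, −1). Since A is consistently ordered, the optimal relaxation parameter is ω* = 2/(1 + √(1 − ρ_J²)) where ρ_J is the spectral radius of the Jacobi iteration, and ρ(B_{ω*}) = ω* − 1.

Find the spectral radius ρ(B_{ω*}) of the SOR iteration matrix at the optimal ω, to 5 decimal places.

n=40: λ(B_J) = 1 − λ(A)/2 = cos(kπ/41); k=1 gives ρ_J = 0.99707.
√(1−ρ_J²) simplifies to sin(π/41) = 0.076549.
ω* = 2 / (1 + 0.076549) = 2 / 1.076549 ≈ 1.85779.
ρ(B_{ω*}) = ω*−1 = 0.85779

ρ_SOR = 0.85779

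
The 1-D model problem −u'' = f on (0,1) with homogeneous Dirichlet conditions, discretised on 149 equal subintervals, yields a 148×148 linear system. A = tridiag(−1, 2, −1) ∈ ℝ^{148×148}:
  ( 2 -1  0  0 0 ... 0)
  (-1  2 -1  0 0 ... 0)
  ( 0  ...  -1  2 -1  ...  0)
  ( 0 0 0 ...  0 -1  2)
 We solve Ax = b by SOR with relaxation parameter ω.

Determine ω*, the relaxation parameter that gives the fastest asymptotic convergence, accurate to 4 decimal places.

ω* = 1.9587

n=148: λ(B_J) = 1 − λ(A)/2 = cos(kπ/149); k=1 gives ρ_J = 0.9998.
1 − cos²(π/149) = sin²(π/149) ⇒ √(1−ρ_J²) = sin(π/149) = 0.02108.
Then 2/(1+√(1−ρ_J²)) = 2/(1+0.02108); ω* = 2/1.02108 = 1.9587.
ρ_SOR = ω* − 1 = 1.9587 − 1 = 0.9587.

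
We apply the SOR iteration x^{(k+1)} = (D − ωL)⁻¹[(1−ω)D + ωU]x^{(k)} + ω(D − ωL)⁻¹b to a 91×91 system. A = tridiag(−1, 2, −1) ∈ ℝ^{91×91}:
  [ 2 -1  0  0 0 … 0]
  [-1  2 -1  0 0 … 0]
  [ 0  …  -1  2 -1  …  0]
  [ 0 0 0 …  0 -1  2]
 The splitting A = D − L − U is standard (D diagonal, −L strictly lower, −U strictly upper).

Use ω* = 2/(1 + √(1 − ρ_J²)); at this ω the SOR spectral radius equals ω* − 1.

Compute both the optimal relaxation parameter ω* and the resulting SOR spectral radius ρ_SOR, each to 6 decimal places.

ω* = 1.933972, ρ_SOR = 0.933972

With n=91, ρ(Jacobi) = cos(π/92) = 0.999417.
√(1−ρ_J²) simplifies to sin(π/92) = 0.0341411.
ω* = 2 / (1 + 0.0341411) = 2 / 1.0341411 ≈ 1.933972.
ρ_SOR = ω* − 1 ≈ 0.933972.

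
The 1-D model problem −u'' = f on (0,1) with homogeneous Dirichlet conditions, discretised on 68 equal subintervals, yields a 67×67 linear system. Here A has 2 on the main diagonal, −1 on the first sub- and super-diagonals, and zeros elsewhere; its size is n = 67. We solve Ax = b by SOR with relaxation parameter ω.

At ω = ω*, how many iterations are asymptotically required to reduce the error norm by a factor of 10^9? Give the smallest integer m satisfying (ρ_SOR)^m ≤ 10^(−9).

m = 225

ρ_J = max_k |cos(kπ/68)| = cos(π/68) = 0.9989330
√(1−ρ_J²) = |sin(π/68)| = 0.0461835
ω* = 2/(1+0.0461835) = 1.9117105
Hence ρ(B_{ω*}) = 1.9117105 − 1 = 0.9117105.
(0.9117105)^m ≤ 10^{−9}  ⇒  m·ln(0.9117105) ≤ −9·ln10  ⇒  m ≥ 224.199  ⇒  m = 225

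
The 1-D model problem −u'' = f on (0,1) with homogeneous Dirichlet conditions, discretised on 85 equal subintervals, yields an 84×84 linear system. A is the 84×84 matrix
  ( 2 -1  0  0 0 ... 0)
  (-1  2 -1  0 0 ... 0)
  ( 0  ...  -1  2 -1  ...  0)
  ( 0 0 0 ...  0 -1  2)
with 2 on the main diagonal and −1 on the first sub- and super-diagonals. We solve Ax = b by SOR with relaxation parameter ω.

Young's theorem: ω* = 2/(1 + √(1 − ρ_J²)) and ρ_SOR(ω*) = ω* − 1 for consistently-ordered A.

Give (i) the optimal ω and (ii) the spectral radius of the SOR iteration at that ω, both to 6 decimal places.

With n=84, ρ(Jacobi) = cos(π/85) = 0.999317.
1 − cos²(π/85) = sin²(π/85) ⇒ √(1−ρ_J²) = sin(π/85) = 0.0369515.
Young: ω* = 2/(1+√(1−ρ_J²)) = 2/(1+0.0369515) = 2/1.0369515 = 1.928731.
Hence ρ(B_{ω*}) = 1.928731 − 1 = 0.928731.

ω* = 1.928731, ρ_SOR = 0.928731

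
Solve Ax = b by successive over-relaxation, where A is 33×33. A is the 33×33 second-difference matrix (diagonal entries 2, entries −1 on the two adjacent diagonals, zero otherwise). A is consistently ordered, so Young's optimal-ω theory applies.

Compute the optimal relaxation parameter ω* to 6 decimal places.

ρ_J = max_k |cos(kπ/34)| = cos(π/34) = 0.995734
√(1−ρ_J²) simplifies to sin(π/34) = 0.0922684.
ω* = 2 / (1 + 0.0922684) = 2 / 1.0922684 ≈ 1.831052.
and ρ(B_{ω*}) = 1.831052 − 1 = 0.831052.

ω* = 1.831052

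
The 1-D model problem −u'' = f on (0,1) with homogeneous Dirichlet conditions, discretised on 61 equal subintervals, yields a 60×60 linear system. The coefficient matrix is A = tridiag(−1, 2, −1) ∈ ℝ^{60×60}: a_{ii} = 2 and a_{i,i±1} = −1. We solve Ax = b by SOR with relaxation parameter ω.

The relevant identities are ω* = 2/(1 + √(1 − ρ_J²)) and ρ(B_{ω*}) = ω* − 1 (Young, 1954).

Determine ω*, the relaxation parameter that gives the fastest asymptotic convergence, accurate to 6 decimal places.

With n=60, ρ(Jacobi) = cos(π/61) = 0.998674.
√(1−ρ_J²) simplifies to sin(π/61) = 0.0514788.
Then 2/(1+√(1−ρ_J²)) = 2/(1+0.0514788); ω* = 2/1.0514788 = 1.902083.
and ρ(B_{ω*}) = 1.902083 − 1 = 0.902083.

ω* = 1.902083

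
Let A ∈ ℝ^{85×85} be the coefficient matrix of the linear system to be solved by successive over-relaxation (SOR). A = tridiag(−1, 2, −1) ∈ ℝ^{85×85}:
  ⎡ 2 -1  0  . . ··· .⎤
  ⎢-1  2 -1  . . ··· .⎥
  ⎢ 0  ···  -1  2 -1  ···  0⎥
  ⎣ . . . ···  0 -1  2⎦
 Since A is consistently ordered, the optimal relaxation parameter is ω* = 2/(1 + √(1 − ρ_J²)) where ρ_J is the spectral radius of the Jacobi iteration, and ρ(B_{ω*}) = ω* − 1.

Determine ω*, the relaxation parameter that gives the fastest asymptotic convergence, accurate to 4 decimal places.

ω* = 1.9295

½·tridiag(1,0,1) at n=85: λ_k = cos(kπ/86); max |λ| at k=1 ⇒ ρ_J = cos(π/86) ≈ 0.9993.
√(1−ρ_J²) = |sin(π/86)| = 0.03652
ω* = 2/(1 + 0.03652) = 2/1.03652 = 1.9295.
ρ_SOR = ω* − 1 ≈ 0.9295.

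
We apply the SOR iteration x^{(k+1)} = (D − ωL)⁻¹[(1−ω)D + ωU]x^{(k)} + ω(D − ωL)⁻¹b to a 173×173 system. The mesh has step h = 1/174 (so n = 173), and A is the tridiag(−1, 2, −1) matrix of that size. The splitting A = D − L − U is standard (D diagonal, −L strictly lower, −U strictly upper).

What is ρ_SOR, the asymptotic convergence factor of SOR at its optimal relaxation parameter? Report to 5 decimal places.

B_J for the 173×173 system has eigenvalues cos(kπ/174); ρ_J = cos(π/174) = 0.99984.
√(1 − cos²(π/174)) = sin(π/174) ≈ 0.018054.
ω* = 2/(1+0.018054) = 1.96453
ρ_SOR = ω* − 1 ≈ 0.96453.

ρ_SOR = 0.96453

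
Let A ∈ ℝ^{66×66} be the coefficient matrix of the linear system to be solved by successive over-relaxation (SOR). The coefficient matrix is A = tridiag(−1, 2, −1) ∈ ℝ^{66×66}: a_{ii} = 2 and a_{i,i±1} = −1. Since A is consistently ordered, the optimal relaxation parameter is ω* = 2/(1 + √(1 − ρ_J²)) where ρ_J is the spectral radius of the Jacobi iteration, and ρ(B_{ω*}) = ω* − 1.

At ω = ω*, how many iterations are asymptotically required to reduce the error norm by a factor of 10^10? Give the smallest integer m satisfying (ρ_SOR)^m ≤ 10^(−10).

B_J for the 66×66 system has eigenvalues cos(kπ/67); ρ_J = cos(π/67) = 0.9989009.
√(1 − cos²(π/67)) = sin(π/67) ≈ 0.0468723.
So ω* = 2/1.0468723 = 1.9104527 (Young).
ρ_SOR = ω* − 1 = 1.9104527 − 1 = 0.9104527.
Need (0.9104527)^m ≤ 10^(−10): m ≥ 10·ln10/|ln 0.9104527| = 23.0259/0.0938133 = 245.444 ⇒ m = 246.

m = 246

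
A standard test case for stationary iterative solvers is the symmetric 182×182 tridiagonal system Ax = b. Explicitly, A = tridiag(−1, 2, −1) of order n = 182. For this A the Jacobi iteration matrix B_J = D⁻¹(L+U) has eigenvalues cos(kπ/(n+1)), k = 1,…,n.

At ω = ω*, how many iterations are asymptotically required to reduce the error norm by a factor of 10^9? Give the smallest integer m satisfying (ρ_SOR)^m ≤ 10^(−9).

½·tridiag(1,0,1) at n=182: λ_k = cos(kπ/183); max |λ| at k=1 ⇒ ρ_J = cos(π/183) ≈ 0.9998526.
1 − cos²(π/183) = sin²(π/183) ⇒ √(1−ρ_J²) = sin(π/183) = 0.0171663.
Young: ω* = 2/(1+√(1−ρ_J²)) = 2/(1+0.0171663) = 2/1.0171663 = 1.9662468.
ρ_SOR = ω* − 1 = 1.9662468 − 1 = 0.9662468.
(0.9662468)^m ≤ 10^{−9}  ⇒  m·ln(0.9662468) ≤ −9·ln10  ⇒  m ≥ 603.544  ⇒  m = 604

m = 604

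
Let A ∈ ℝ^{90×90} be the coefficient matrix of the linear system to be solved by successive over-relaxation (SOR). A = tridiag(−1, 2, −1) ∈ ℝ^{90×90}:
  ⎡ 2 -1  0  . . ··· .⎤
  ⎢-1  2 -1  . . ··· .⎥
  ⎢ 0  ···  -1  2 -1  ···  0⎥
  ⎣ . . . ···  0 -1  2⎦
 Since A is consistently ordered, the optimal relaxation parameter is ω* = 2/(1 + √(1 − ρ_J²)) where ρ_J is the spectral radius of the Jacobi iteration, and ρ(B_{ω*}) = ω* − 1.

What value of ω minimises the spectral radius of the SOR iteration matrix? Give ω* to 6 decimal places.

ω* = 1.933271

ρ_J = max_k |cos(kπ/91)| = cos(π/91) = 0.999404
√(1−ρ_J²) = |sin(π/91)| = 0.0345161
So ω* = 2/1.0345161 = 1.933271 (Young).
ρ_SOR = ω* − 1 ≈ 0.933271.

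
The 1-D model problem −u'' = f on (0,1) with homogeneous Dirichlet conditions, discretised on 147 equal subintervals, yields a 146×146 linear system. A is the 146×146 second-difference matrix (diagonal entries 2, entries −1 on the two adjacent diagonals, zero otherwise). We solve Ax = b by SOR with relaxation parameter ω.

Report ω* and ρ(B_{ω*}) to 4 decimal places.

n=146: λ(B_J) = 1 − λ(A)/2 = cos(kπ/147); k=1 gives ρ_J = 0.9998.
root = sin(π/147) = 0.02137  (since 1−cos² = sin²).
ω* = 2/(1+0.02137) = 1.9582
ρ_SOR = ω* − 1 = 1.9582 − 1 = 0.9582.

ω* = 1.9582, ρ_SOR = 0.9582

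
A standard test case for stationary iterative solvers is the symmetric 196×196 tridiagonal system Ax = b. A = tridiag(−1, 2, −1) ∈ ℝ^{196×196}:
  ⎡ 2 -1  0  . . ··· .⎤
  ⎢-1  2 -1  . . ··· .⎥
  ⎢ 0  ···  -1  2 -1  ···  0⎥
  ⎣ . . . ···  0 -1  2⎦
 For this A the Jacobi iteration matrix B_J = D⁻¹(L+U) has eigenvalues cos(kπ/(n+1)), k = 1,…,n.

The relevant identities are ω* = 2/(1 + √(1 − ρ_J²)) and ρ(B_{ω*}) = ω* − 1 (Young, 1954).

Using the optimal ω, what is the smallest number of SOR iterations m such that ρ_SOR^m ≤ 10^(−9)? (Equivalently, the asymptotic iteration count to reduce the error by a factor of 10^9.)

m = 650

n=196: λ(B_J) = 1 − λ(A)/2 = cos(kπ/197); k=1 gives ρ_J = 0.9998728.
√(1−ρ_J²) = |sin(π/197)| = 0.0159465
Then 2/(1+√(1−ρ_J²)) = 2/(1+0.0159465); ω* = 2/1.0159465 = 1.9686076.
ρ_SOR = ω* − 1 ≈ 0.9686076.
9·ln10 = 20.7233; −ln(0.9686076) = 0.0318957; m = ⌈20.7233/0.0318957⌉ = ⌈649.721⌉ = 650.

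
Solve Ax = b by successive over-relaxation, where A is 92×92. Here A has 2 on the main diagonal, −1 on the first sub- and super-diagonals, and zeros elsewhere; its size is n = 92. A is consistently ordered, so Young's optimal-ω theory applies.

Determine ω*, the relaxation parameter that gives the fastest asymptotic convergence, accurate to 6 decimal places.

n=92: λ(B_J) = 1 − λ(A)/2 = cos(kπ/93); k=1 gives ρ_J = 0.999429.
√(1−ρ_J²) simplifies to sin(π/93) = 0.0337741.
Young: ω* = 2/(1+√(1−ρ_J²)) = 2/(1+0.0337741) = 2/1.0337741 = 1.934659.
ρ(B_{ω*}) = ω*−1 = 0.934659

ω* = 1.934659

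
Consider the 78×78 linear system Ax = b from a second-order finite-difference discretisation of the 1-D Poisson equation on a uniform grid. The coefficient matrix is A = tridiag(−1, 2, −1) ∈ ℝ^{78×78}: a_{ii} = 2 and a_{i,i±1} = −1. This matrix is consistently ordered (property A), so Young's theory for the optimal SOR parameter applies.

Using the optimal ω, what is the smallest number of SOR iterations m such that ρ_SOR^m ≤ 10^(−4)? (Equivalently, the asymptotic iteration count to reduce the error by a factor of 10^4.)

B_J for the 78×78 system has eigenvalues cos(kπ/79); ρ_J = cos(π/79) = 0.9992094.
√(1 − cos²(π/79)) = sin(π/79) ≈ 0.0397565.
Then 2/(1+√(1−ρ_J²)) = 2/(1+0.0397565); ω* = 2/1.0397565 = 1.9235273.
[ρ_SOR] ω* − 1 = 0.9235273.
(0.9235273)^m ≤ 10^{−4}  ⇒  m·ln(0.9235273) ≤ −4·ln10  ⇒  m ≥ 115.773  ⇒  m = 116

m = 116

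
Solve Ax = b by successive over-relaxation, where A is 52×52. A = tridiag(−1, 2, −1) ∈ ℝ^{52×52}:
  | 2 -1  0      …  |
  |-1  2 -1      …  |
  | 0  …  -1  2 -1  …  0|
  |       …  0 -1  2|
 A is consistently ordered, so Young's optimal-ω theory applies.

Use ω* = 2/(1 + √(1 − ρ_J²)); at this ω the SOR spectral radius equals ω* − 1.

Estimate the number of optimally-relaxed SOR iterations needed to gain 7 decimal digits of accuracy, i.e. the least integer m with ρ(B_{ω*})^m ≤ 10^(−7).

m = 136

[ρ_J] n=52: ρ(B_J) = cos(π/(n+1)) = cos(π/53) = 0.9982437.
√(1 − cos²(π/53)) = sin(π/53) ≈ 0.0592406.
ω* = 2/(1 + 0.0592406) = 2/1.0592406 = 1.8881451.
ρ_SOR = ω* − 1 ≈ 0.8881451.
(0.8881451)^m ≤ 10^{−7}  ⇒  m·ln(0.8881451) ≤ −7·ln10  ⇒  m ≥ 135.880  ⇒  m = 136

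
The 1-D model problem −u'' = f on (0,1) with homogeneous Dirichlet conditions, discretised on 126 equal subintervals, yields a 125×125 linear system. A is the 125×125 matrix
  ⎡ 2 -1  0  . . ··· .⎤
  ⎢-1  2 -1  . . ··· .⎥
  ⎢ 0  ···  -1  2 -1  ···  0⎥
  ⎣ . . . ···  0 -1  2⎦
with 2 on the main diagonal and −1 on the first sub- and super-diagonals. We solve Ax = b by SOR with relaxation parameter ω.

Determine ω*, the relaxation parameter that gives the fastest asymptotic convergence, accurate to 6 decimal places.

ω* = 1.951351

spectrum of D⁻¹(L+U) = {cos(kπ/126) : 1≤k≤125}; ρ_J = cos(π/126) = 0.999689.
√(1 − cos²(π/126)) = sin(π/126) ≈ 0.0249307.
ω* = 2 / (1 + 0.0249307) = 2 / 1.0249307 ≈ 1.951351.
Hence ρ(B_{ω*}) = 1.951351 − 1 = 0.951351.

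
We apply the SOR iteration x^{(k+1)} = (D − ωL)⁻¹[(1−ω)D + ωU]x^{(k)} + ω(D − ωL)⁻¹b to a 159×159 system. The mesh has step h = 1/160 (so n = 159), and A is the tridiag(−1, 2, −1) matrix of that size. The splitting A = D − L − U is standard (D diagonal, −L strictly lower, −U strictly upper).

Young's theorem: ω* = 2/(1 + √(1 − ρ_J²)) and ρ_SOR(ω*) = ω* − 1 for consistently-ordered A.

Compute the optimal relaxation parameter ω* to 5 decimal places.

ω* = 1.96149

With n=159, ρ(Jacobi) = cos(π/160) = 0.99981.
√(1−ρ_J²) simplifies to sin(π/160) = 0.019634.
[ω*] 2 ÷ (1 + 0.019634) = 2 ÷ 1.019634 = 1.96149.
ρ(B_{ω*}) = ω*−1 = 0.96149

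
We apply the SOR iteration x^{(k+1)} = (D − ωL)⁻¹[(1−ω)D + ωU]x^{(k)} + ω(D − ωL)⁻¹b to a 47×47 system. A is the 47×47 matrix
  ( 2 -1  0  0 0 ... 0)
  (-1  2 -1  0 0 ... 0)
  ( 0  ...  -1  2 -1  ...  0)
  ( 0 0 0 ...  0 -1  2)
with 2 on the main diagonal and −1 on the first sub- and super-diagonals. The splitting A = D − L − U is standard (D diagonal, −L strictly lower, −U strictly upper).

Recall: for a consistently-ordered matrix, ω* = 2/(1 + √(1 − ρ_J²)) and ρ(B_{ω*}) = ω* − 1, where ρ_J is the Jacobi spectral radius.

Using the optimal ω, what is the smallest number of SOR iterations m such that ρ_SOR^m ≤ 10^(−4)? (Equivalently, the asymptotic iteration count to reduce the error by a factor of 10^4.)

m = 71

ρ_J = max_k |cos(kπ/48)| = cos(π/48) = 0.9978589
1 − cos²(π/48) = sin²(π/48) ⇒ √(1−ρ_J²) = sin(π/48) = 0.0654031.
So ω* = 2/1.0654031 = 1.8772237 (Young).
ρ(B_{ω*}) = ω*−1 = 0.8772237
(0.8772237)^m ≤ 10^{−4}  ⇒  m·ln(0.8772237) ≤ −4·ln10  ⇒  m ≥ 70.312  ⇒  m = 71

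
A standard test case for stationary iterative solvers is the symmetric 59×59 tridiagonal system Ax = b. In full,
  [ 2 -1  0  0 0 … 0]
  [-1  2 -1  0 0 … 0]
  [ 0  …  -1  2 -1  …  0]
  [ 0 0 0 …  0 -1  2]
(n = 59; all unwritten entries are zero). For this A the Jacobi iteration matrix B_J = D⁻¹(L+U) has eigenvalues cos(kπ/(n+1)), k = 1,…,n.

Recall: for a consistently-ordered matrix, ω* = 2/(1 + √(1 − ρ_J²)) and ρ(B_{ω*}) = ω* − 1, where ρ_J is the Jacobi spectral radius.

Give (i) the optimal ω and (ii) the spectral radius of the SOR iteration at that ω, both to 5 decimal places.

spectrum of D⁻¹(L+U) = {cos(kπ/60) : 1≤k≤59}; ρ_J = cos(π/60) = 0.99863.
√(1−ρ_J²) = |sin(π/60)| = 0.052336
[ω*] 2 ÷ (1 + 0.052336) = 2 ÷ 1.052336 = 1.90053.
[ρ_SOR] ω* − 1 = 0.90053.

ω* = 1.90053, ρ_SOR = 0.90053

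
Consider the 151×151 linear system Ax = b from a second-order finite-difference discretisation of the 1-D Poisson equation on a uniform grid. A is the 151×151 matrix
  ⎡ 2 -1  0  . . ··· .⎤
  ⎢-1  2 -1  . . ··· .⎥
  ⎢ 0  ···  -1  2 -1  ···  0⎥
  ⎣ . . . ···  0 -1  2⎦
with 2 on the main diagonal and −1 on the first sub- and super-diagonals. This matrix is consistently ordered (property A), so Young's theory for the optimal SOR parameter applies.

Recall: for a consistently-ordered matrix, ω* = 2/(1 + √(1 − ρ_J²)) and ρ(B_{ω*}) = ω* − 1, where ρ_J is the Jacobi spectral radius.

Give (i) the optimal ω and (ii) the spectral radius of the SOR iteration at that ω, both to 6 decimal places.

n=151: λ(B_J) = 1 − λ(A)/2 = cos(kπ/152); k=1 gives ρ_J = 0.999786.
√(1−ρ_J²) simplifies to sin(π/152) = 0.0206669.
ω* = 2/(1 + 0.0206669) = 2/1.0206669 = 1.959503.
At ω = 1.959503 every |λ(B_ω)| = ω−1, so ρ_SOR = 0.959503.

ω* = 1.959503, ρ_SOR = 0.959503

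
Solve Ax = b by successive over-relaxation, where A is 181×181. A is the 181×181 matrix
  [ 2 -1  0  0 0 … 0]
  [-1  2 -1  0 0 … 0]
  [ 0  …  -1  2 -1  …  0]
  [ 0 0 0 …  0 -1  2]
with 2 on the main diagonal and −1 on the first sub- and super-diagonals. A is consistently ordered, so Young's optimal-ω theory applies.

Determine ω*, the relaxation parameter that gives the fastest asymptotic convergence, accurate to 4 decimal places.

ω* = 1.9661

½·tridiag(1,0,1) at n=181: λ_k = cos(kπ/182); max |λ| at k=1 ⇒ ρ_J = cos(π/182) ≈ 0.9999.
root = sin(π/182) = 0.01726  (since 1−cos² = sin²).
Young: ω* = 2/(1+√(1−ρ_J²)) = 2/(1+0.01726) = 2/1.01726 = 1.9661.
Hence ρ(B_{ω*}) = 1.9661 − 1 = 0.9661.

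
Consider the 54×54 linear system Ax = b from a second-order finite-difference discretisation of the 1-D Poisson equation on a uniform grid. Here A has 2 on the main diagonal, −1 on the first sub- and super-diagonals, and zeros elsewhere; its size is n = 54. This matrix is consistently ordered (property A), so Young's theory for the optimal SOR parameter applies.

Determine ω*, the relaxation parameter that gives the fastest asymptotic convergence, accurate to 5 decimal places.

ω* = 1.89199

With n=54, ρ(Jacobi) = cos(π/55) = 0.99837.
root = sin(π/55) = 0.057089  (since 1−cos² = sin²).
Young: ω* = 2/(1+√(1−ρ_J²)) = 2/(1+0.057089) = 2/1.057089 = 1.89199.
and ρ(B_{ω*}) = 1.89199 − 1 = 0.89199.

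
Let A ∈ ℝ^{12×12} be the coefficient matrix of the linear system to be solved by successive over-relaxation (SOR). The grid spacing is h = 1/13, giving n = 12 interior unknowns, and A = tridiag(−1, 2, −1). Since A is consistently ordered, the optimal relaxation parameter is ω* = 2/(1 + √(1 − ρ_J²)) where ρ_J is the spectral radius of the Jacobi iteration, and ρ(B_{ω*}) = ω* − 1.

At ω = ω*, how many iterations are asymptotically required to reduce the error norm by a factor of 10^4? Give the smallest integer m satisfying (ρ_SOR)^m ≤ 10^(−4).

m = 19

spectrum of D⁻¹(L+U) = {cos(kπ/13) : 1≤k≤12}; ρ_J = cos(π/13) = 0.9709418.
root = sin(π/13) = 0.2393157  (since 1−cos² = sin²).
So ω* = 2/1.2393157 = 1.6137938 (Young).
[ρ_SOR] ω* − 1 = 0.6137938.
(0.6137938)^m ≤ 10^{−4}  ⇒  m·ln(0.6137938) ≤ −4·ln10  ⇒  m ≥ 18.870  ⇒  m = 19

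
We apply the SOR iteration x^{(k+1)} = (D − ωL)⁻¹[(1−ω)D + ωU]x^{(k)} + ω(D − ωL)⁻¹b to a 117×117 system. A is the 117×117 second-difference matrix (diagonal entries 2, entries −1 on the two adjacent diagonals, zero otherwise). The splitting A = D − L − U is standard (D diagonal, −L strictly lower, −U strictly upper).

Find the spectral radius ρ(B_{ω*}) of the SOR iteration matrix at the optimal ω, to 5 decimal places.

[ρ_J] n=117: ρ(B_J) = cos(π/(n+1)) = cos(π/118) = 0.99965.
√(1−ρ_J²) simplifies to sin(π/118) = 0.026621.
Then 2/(1+√(1−ρ_J²)) = 2/(1+0.026621); ω* = 2/1.026621 = 1.94814.
[ρ_SOR] ω* − 1 = 0.94814.

ρ_SOR = 0.94814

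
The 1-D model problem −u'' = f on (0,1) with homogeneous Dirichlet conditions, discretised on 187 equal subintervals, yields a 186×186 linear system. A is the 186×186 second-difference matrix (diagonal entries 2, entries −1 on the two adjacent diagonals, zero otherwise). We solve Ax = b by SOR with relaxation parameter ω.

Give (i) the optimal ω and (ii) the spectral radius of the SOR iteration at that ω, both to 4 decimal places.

n=186: λ(B_J) = 1 − λ(A)/2 = cos(kπ/187); k=1 gives ρ_J = 0.9999.
√(1−ρ_J²) simplifies to sin(π/187) = 0.01680.
ω* = 2/(1 + 0.01680) = 2/1.01680 = 1.9670.
ρ_SOR = ω* − 1 = 1.9670 − 1 = 0.9670.

ω* = 1.9670, ρ_SOR = 0.9670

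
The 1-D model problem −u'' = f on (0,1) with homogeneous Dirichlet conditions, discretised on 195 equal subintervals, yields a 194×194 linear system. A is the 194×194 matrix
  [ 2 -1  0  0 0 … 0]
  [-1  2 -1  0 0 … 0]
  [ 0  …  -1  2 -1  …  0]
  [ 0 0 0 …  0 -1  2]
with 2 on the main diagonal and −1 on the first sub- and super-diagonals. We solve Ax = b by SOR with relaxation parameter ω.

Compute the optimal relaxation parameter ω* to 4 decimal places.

ω* = 1.9683

n=194: λ(B_J) = 1 − λ(A)/2 = cos(kπ/195); k=1 gives ρ_J = 0.9999.
√(1−ρ_J²) simplifies to sin(π/195) = 0.01611.
[ω*] 2 ÷ (1 + 0.01611) = 2 ÷ 1.01611 = 1.9683.
Hence ρ(B_{ω*}) = 1.9683 − 1 = 0.9683.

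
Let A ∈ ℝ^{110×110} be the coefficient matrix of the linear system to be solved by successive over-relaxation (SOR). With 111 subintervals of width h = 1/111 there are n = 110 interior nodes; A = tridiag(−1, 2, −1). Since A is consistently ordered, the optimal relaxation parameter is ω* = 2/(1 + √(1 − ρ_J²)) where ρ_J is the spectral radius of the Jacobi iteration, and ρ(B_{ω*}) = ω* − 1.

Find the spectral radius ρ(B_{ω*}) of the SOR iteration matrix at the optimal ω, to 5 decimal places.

ρ_SOR = 0.94496

n=110: λ(B_J) = 1 − λ(A)/2 = cos(kπ/111); k=1 gives ρ_J = 0.99960.
√(1−ρ_J²) simplifies to sin(π/111) = 0.028299.
So ω* = 2/1.028299 = 1.94496 (Young).
ρ(B_{ω*}) = ω*−1 = 0.94496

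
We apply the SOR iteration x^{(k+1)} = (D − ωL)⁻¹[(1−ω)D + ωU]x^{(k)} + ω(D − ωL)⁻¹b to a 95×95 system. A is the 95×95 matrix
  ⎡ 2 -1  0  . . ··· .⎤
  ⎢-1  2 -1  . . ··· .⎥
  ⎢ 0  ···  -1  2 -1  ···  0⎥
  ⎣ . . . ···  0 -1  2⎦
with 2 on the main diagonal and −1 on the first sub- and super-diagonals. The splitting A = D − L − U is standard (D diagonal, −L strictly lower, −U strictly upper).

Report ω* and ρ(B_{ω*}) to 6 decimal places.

½·tridiag(1,0,1) at n=95: λ_k = cos(kπ/96); max |λ| at k=1 ⇒ ρ_J = cos(π/96) ≈ 0.999465.
1 − cos²(π/96) = sin²(π/96) ⇒ √(1−ρ_J²) = sin(π/96) = 0.0327191.
ω* = 2/(1 + 0.0327191) = 2/1.0327191 = 1.936635.
ρ_SOR = ω* − 1 ≈ 0.936635.

ω* = 1.936635, ρ_SOR = 0.936635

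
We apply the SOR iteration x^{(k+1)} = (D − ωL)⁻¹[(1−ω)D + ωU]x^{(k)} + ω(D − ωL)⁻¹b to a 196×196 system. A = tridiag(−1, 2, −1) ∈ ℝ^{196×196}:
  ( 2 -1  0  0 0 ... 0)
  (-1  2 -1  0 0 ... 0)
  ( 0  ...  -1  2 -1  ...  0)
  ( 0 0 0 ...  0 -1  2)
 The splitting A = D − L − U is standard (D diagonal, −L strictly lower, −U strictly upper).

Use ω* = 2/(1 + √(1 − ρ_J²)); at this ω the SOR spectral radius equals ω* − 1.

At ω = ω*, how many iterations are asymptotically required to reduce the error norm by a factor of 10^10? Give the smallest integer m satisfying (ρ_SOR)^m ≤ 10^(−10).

m = 722

B_J for the 196×196 system has eigenvalues cos(kπ/197); ρ_J = cos(π/197) = 0.9998728.
1 − cos²(π/197) = sin²(π/197) ⇒ √(1−ρ_J²) = sin(π/197) = 0.0159465.
[ω*] 2 ÷ (1 + 0.0159465) = 2 ÷ 1.0159465 = 1.9686076.
ρ(B_{ω*}) = ω*−1 = 0.9686076
ρ_SOR^m ≤ 10^(−10) ⇔ m ≥ 10·ln10/(−ln 0.9686076) = 23.0259/0.0318957 = 721.912; m = ⌈721.912⌉ = 722.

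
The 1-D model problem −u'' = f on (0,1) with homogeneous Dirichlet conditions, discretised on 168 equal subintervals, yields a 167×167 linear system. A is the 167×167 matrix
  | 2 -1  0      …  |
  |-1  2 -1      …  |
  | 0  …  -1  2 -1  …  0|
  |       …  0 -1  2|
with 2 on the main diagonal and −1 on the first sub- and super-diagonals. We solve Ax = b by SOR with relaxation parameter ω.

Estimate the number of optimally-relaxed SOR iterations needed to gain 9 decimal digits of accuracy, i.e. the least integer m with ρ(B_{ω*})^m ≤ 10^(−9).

[ρ_J] n=167: ρ(B_J) = cos(π/(n+1)) = cos(π/168) = 0.9998252.
1 − cos²(π/168) = sin²(π/168) ⇒ √(1−ρ_J²) = sin(π/168) = 0.0186989.
ω* = 2/(1 + 0.0186989) = 2/1.0186989 = 1.9632887.
[ρ_SOR] ω* − 1 = 0.9632887.
Need (0.9632887)^m ≤ 10^(−9): m ≥ 9·ln10/|ln 0.9632887| = 20.7233/0.0374021 = 554.068 ⇒ m = 555.

m = 555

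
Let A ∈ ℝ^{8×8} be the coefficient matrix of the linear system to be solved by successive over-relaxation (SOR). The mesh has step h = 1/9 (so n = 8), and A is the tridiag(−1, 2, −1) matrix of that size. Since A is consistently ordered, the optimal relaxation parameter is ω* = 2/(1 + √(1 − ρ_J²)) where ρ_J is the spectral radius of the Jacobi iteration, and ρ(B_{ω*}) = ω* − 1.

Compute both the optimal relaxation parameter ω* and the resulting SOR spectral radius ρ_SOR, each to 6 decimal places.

ω* = 1.490291, ρ_SOR = 0.490291

n=8: λ(B_J) = 1 − λ(A)/2 = cos(kπ/9); k=1 gives ρ_J = 0.939693.
√(1 − cos²(π/9)) = sin(π/9) ≈ 0.3420201.
ω* = 2/(1 + 0.3420201) = 2/1.3420201 = 1.490291.
and ρ(B_{ω*}) = 1.490291 − 1 = 0.490291.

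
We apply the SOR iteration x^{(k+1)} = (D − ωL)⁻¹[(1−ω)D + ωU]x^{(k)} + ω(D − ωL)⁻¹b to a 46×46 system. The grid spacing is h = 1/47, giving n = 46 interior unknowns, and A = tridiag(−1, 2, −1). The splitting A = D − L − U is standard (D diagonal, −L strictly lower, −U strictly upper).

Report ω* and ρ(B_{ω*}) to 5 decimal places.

ω* = 1.87478, ρ_SOR = 0.87478

[ρ_J] n=46: ρ(B_J) = cos(π/(n+1)) = cos(π/47) = 0.99777.
√(1−ρ_J²) simplifies to sin(π/47) = 0.066793.
ω* = 2 / (1 + 0.066793) = 2 / 1.066793 ≈ 1.87478.
and ρ(B_{ω*}) = 1.87478 − 1 = 0.87478.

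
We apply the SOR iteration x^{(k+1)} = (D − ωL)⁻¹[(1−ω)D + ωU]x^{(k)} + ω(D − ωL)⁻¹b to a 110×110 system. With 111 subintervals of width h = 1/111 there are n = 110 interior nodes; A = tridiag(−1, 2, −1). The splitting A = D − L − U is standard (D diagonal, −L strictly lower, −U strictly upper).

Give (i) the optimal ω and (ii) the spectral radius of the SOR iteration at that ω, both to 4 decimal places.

ρ_J = max_k |cos(kπ/111)| = cos(π/111) = 0.9996
√(1−ρ_J²) simplifies to sin(π/111) = 0.02830.
ω* = 2/(1 + 0.02830) = 2/1.02830 = 1.9450.
[ρ_SOR] ω* − 1 = 0.9450.

ω* = 1.9450, ρ_SOR = 0.9450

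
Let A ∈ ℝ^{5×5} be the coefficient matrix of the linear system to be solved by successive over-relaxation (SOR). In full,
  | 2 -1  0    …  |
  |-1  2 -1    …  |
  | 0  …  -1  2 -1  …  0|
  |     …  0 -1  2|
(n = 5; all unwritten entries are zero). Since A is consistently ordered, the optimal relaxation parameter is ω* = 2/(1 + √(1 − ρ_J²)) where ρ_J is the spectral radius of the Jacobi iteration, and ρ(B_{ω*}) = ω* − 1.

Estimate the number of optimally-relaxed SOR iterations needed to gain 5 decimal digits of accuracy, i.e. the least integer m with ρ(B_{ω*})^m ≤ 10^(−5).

[ρ_J] n=5: ρ(B_J) = cos(π/(n+1)) = cos(π/6) = 0.8660254.
1 − cos²(π/6) = sin²(π/6) ⇒ √(1−ρ_J²) = sin(π/6) = 0.5000000.
Young: ω* = 2/(1+√(1−ρ_J²)) = 2/(1+0.5000000) = 2/1.5000000 = 1.3333333.
Hence ρ(B_{ω*}) = 1.3333333 − 1 = 0.3333333.
Need (0.3333333)^m ≤ 10^(−5): m ≥ 5·ln10/|ln 0.3333333| = 11.5129/1.09861 = 10.480 ⇒ m = 11.

m = 11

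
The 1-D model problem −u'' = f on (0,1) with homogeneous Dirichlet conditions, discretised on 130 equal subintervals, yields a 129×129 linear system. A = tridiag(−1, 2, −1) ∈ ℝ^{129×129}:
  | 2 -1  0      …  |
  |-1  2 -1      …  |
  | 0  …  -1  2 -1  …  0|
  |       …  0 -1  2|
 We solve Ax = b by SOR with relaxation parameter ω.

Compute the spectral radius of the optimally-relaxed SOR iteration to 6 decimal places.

ρ_SOR = 0.952813

ρ_J = max_k |cos(kπ/130)| = cos(π/130) = 0.999708
1 − cos²(π/130) = sin²(π/130) ⇒ √(1−ρ_J²) = sin(π/130) = 0.0241637.
[ω*] 2 ÷ (1 + 0.0241637) = 2 ÷ 1.0241637 = 1.952813.
Hence ρ(B_{ω*}) = 1.952813 − 1 = 0.952813.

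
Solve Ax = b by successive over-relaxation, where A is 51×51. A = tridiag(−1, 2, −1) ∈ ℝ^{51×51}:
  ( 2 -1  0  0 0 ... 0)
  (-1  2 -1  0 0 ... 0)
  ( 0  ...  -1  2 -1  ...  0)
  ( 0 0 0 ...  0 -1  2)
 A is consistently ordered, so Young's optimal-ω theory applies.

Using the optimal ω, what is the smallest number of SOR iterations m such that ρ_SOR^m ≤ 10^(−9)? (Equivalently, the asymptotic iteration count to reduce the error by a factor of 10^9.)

m = 172

spectrum of D⁻¹(L+U) = {cos(kπ/52) : 1≤k≤51}; ρ_J = cos(π/52) = 0.9981756.
√(1−ρ_J²) = |sin(π/52)| = 0.0603785
Then 2/(1+√(1−ρ_J²)) = 2/(1+0.0603785); ω* = 2/1.0603785 = 1.8861190.
[ρ_SOR] ω* − 1 = 0.8861190.
(0.8861190)^m ≤ 10^{−9}  ⇒  m·ln(0.8861190) ≤ −9·ln10  ⇒  m ≥ 171.403  ⇒  m = 172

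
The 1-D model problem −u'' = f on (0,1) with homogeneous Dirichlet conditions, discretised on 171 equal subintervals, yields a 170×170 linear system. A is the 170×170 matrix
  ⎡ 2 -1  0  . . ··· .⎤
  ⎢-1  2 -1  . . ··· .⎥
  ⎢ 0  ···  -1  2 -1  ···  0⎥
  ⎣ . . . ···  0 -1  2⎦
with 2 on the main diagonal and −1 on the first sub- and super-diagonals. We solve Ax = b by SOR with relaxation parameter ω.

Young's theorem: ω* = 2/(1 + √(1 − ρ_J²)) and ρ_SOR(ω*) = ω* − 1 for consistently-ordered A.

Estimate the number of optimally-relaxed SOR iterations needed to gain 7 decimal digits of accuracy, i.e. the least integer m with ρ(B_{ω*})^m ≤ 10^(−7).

n=170: λ(B_J) = 1 − λ(A)/2 = cos(kπ/171); k=1 gives ρ_J = 0.9998312.
1 − cos²(π/171) = sin²(π/171) ⇒ √(1−ρ_J²) = sin(π/171) = 0.0183709.
ω* = 2 / (1 + 0.0183709) = 2 / 1.0183709 ≈ 1.9639210.
ρ_SOR = ω* − 1 = 1.9639210 − 1 = 0.9639210.
(0.9639210)^m ≤ 10^{−7}  ⇒  m·ln(0.9639210) ≤ −7·ln10  ⇒  m ≥ 438.637  ⇒  m = 439

m = 439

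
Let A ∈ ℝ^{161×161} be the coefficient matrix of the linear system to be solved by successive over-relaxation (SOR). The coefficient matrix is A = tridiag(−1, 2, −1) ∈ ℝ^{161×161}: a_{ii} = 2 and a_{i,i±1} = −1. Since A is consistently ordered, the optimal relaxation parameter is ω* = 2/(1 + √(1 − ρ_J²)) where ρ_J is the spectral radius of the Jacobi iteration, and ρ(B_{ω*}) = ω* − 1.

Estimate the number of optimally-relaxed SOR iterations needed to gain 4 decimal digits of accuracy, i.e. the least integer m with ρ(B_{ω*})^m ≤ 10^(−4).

spectrum of D⁻¹(L+U) = {cos(kπ/162) : 1≤k≤161}; ρ_J = cos(π/162) = 0.9998120.
√(1−ρ_J²) = |sin(π/162)| = 0.0193913
Then 2/(1+√(1−ρ_J²)) = 2/(1+0.0193913); ω* = 2/1.0193913 = 1.9619551.
ρ(B_{ω*}) = ω*−1 = 0.9619551
Need (0.9619551)^m ≤ 10^(−4): m ≥ 4·ln10/|ln 0.9619551| = 9.21034/0.0387875 = 237.456 ⇒ m = 238.

m = 238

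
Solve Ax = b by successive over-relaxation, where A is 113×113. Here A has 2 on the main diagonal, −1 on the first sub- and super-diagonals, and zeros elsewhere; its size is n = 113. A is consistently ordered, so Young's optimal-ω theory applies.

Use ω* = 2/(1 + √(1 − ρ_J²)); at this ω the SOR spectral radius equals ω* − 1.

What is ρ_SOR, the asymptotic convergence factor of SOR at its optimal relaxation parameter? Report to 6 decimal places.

ρ_SOR = 0.946369

B_J for the 113×113 system has eigenvalues cos(kπ/114); ρ_J = cos(π/114) = 0.999620.
√(1−ρ_J²) = |sin(π/114)| = 0.0275543
ω* = 2/(1+0.0275543) = 1.946369
and ρ(B_{ω*}) = 1.946369 − 1 = 0.946369.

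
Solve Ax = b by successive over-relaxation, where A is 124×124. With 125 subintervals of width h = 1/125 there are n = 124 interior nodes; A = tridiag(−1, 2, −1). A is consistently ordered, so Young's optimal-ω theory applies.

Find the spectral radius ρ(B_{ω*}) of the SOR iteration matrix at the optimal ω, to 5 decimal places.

spectrum of D⁻¹(L+U) = {cos(kπ/125) : 1≤k≤124}; ρ_J = cos(π/125) = 0.99968.
1 − cos²(π/125) = sin²(π/125) ⇒ √(1−ρ_J²) = sin(π/125) = 0.025130.
ω* = 2/(1+0.025130) = 1.95097
ρ_SOR = ω* − 1 ≈ 0.95097.

ρ_SOR = 0.95097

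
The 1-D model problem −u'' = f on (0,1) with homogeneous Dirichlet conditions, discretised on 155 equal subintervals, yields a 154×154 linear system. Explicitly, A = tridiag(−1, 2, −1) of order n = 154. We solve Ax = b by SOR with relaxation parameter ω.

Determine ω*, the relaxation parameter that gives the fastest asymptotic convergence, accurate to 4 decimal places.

B_J for the 154×154 system has eigenvalues cos(kπ/155); ρ_J = cos(π/155) = 0.9998.
√(1 − cos²(π/155)) = sin(π/155) ≈ 0.02027.
So ω* = 2/1.02027 = 1.9603 (Young).
ρ_SOR = ω* − 1 = 1.9603 − 1 = 0.9603.

ω* = 1.9603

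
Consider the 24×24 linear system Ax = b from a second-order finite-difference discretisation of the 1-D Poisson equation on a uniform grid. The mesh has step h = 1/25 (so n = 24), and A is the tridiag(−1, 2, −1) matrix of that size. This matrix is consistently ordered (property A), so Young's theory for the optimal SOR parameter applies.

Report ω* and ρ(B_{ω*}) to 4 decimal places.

ω* = 1.7773, ρ_SOR = 0.7773

[ρ_J] n=24: ρ(B_J) = cos(π/(n+1)) = cos(π/25) = 0.9921.
√(1−ρ_J²) = |sin(π/25)| = 0.12533
ω* = 2/(1+0.12533) = 1.7773
At ω = 1.7773 every |λ(B_ω)| = ω−1, so ρ_SOR = 0.7773.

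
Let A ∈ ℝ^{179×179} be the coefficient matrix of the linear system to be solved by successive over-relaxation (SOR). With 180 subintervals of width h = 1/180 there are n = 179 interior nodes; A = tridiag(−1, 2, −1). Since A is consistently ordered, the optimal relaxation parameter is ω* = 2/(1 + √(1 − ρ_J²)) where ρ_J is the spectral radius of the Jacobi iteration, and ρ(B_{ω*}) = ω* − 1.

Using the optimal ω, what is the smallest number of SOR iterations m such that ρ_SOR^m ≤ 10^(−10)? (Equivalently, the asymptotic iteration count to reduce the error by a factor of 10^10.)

m = 660

ρ_J = max_k |cos(kπ/180)| = cos(π/180) = 0.9998477
√(1 − cos²(π/180)) = sin(π/180) ≈ 0.0174524.
Then 2/(1+√(1−ρ_J²)) = 2/(1+0.0174524); ω* = 2/1.0174524 = 1.9656939.
At ω = 1.9656939 every |λ(B_ω)| = ω−1, so ρ_SOR = 0.9656939.
For 10 digits: m = 10·ln10 / (−ln 0.9656939) = 23.0259/0.0349084 = 659.609; round up → m = 660.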